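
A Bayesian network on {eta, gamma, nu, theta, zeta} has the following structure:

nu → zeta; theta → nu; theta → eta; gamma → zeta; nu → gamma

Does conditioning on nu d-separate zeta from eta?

Enumerating the 2 paths from zeta to eta and testing each for blocking by {nu}:
Path 1: zeta ← gamma ← nu ← theta → eta
  nu is a chain here and nu is conditioned on, so the path is blocked at nu.
Path 2: zeta ← nu ← theta → eta
  nu is a chain here and nu is conditioned on, so the path is blocked at nu.
Every path is blocked, so zeta and eta are d-separated given {nu}.

Yes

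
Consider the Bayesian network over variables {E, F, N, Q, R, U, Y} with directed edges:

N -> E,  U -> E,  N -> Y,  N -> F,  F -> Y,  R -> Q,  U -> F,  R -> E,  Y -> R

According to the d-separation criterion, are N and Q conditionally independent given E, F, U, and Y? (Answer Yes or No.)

No — N and Q are not d-separated given {E, F, U, Y}.

Enumerating the 6 paths from N to Q and testing each for blocking by {E, F, U, Y}:
Path 1: N → E ← R → Q
  E is a collider and E is conditioned on, which opens it; R is a fork and R is not conditioned on — no node blocks this path, so it is active.
Path 2: N → E ← U → F → Y → R → Q
  U is a fork here and U is conditioned on, so the path is blocked at U.
Path 3: N → F ← U → E ← R → Q
  U is a fork here and U is conditioned on, so the path is blocked at U.
Path 4: N → F → Y → R → Q
  F is a chain here and F is conditioned on, so the path is blocked at F.
Path 5: N → Y → R → Q
  Y is a chain here and Y is conditioned on, so the path is blocked at Y.
Path 6: N → Y ← F ← U → E ← R → Q
  F is a chain here and F is conditioned on, so the path is blocked at F.
Because an active path exists, N and Q are not d-separated.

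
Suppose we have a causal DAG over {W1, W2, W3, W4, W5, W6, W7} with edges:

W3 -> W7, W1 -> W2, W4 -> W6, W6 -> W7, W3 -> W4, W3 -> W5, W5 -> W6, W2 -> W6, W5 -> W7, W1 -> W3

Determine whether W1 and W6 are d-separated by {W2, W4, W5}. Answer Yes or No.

Yes

Enumerating the 6 paths from W1 to W6 and testing each for blocking by {W2, W4, W5}:
Path 1: W1 → W3 → W4 → W6
  W4 is a chain here and W4 is conditioned on, so the path is blocked at W4.
Path 2: W1 → W3 → W5 → W6
  W5 is a chain here and W5 is conditioned on, so the path is blocked at W5.
Path 3: W1 → W3 → W5 → W7 ← W6
  W5 is a chain here and W5 is conditioned on, so the path is blocked at W5.
Path 4: W1 → W3 → W7 ← W6
  W7 is a collider here and neither W7 nor any of its descendants is conditioned on, so the collider stays closed — the path is blocked at W7.
Path 5: W1 → W3 → W7 ← W5 → W6
  W7 is a collider here and neither W7 nor any of its descendants is conditioned on, so the collider stays closed — the path is blocked at W7.
Path 6: W1 → W2 → W6
  W2 is a chain here and W2 is conditioned on, so the path is blocked at W2.
Since every path is blocked, d-separation holds.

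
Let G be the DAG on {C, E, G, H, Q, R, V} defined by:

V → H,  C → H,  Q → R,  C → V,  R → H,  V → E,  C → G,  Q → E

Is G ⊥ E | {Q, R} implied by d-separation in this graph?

No

We examine all 4 paths between G and E:
  1. G ← C → V → E — C:fork[open]; V:chain[open] ⇒ active
  2. G ← C → V → H ← R ← Q → E — C:fork[open]; V:chain[open]; H:collider[blocks]; R:chain[blocks]; Q:fork[blocks] ⇒ blocked
  3. G ← C → H ← R ← Q → E — C:fork[open]; H:collider[blocks]; R:chain[blocks]; Q:fork[blocks] ⇒ blocked
  4. G ← C → H ← V → E — C:fork[open]; H:collider[blocks]; V:fork[open] ⇒ blocked
At least one path is unblocked, so d-separation fails.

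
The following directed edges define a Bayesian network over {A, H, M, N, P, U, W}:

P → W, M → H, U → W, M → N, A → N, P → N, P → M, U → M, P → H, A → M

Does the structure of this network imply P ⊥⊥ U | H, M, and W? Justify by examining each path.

There are 5 undirected paths between P and U; checking each against the conditioning set {H, M, W}:
Path 1: P → N ← M ← U
  N is a collider here and neither N nor any of its descendants is conditioned on, so the collider stays closed — the path is blocked at N.
Path 2: P → N ← A → M ← U
  N is a collider here and neither N nor any of its descendants is conditioned on, so the collider stays closed — the path is blocked at N.
Path 3: P → W ← U
  W is a collider and W is conditioned on, which opens it — no node blocks this path, so it is active.
Path 4: P → M ← U
  M is a collider and M is conditioned on, which opens it — no node blocks this path, so it is active.
Path 5: P → H ← M ← U
  M is a chain here and M is conditioned on, so the path is blocked at M.
Since the path P → W ← U is active, P and U are not d-separated given {H, M, W}.

No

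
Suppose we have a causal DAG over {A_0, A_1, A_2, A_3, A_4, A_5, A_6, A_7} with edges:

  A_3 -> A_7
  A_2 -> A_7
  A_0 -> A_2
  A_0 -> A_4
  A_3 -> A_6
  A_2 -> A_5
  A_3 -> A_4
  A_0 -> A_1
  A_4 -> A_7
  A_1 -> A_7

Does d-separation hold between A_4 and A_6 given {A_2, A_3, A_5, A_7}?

Enumerating the 4 paths from A_4 to A_6 and testing each for blocking by {A_2, A_3, A_5, A_7}:
Path 1: A_4 ← A_0 → A_2 → A_7 ← A_3 → A_6
  A_2 is a chain here and A_2 is conditioned on, so the path is blocked at A_2.
Path 2: A_4 ← A_0 → A_1 → A_7 ← A_3 → A_6
  A_3 is a fork here and A_3 is conditioned on, so the path is blocked at A_3.
Path 3: A_4 ← A_3 → A_6
  A_3 is a fork here and A_3 is conditioned on, so the path is blocked at A_3.
Path 4: A_4 → A_7 ← A_3 → A_6
  A_3 is a fork here and A_3 is conditioned on, so the path is blocked at A_3.
Every path is blocked, so A_4 and A_6 are d-separated given {A_2, A_3, A_5, A_7}.

Yes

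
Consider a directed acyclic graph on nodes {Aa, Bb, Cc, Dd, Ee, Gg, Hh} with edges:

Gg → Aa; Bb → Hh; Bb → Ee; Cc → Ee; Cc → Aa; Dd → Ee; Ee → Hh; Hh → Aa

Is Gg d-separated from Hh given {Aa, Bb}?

No

3 paths connect Gg and Hh; each must be blocked for d-separation to hold:
Path 1: Gg → Aa ← Cc → Ee ← Bb → Hh
  Bb is a fork here and Bb is conditioned on, so the path is blocked at Bb.
Path 2: Gg → Aa ← Cc → Ee → Hh
  Aa is a collider and Aa is conditioned on, which opens it; Cc is a fork and Cc is not conditioned on; Ee is a chain and Ee is not conditioned on — no node blocks this path, so it is active.
Path 3: Gg → Aa ← Hh
  Aa is a collider and Aa is conditioned on, which opens it — no node blocks this path, so it is active.
Since the path Gg → Aa ← Cc → Ee → Hh is active, Gg and Hh are not d-separated given {Aa, Bb}.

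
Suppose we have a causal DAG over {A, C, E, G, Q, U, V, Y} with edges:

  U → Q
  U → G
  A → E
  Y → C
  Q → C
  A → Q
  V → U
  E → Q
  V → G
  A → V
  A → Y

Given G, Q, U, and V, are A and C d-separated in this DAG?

No

Enumerating the 5 paths from A to C and testing each for blocking by {G, Q, U, V}:
Path 1: A → Y → C
  Y is a chain and Y is not conditioned on — no node blocks this path, so it is active.
Path 2: A → V → G ← U → Q → C
  V is a chain here and V is conditioned on, so the path is blocked at V.
Path 3: A → V → U → Q → C
  V is a chain here and V is conditioned on, so the path is blocked at V.
Path 4: A → E → Q → C
  Q is a chain here and Q is conditioned on, so the path is blocked at Q.
Path 5: A → Q → C
  Q is a chain here and Q is conditioned on, so the path is blocked at Q.
At least one path is unblocked, so d-separation fails.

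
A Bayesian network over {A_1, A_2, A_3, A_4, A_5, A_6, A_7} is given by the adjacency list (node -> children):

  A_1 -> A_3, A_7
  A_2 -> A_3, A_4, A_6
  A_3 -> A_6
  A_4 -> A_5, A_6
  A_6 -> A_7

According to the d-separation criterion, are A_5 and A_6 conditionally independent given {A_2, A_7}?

4 paths connect A_5 and A_6; each must be blocked for d-separation to hold:
Path 1: A_5 ← A_4 ← A_2 → A_6
  A_2 is a fork here and A_2 is conditioned on, so the path is blocked at A_2.
Path 2: A_5 ← A_4 ← A_2 → A_3 ← A_1 → A_7 ← A_6
  A_2 is a fork here and A_2 is conditioned on, so the path is blocked at A_2.
Path 3: A_5 ← A_4 ← A_2 → A_3 → A_6
  A_2 is a fork here and A_2 is conditioned on, so the path is blocked at A_2.
Path 4: A_5 ← A_4 → A_6
  A_4 is a fork and A_4 is not conditioned on — no node blocks this path, so it is active.
At least one path is unblocked, so d-separation fails.

No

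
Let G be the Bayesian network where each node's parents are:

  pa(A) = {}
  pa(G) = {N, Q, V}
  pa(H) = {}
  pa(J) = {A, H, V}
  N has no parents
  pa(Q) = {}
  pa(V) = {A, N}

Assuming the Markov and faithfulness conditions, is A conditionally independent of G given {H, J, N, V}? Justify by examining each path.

Yes

4 paths connect A and G; each must be blocked for d-separation to hold:
  1. A → J ← V ← N → G — J:collider[open]; V:chain[blocks]; N:fork[blocks] ⇒ blocked
  2. A → J ← V → G — J:collider[open]; V:fork[blocks] ⇒ blocked
  3. A → V ← N → G — V:collider[open]; N:fork[blocks] ⇒ blocked
  4. A → V → G — V:chain[blocks] ⇒ blocked
Since every path is blocked, d-separation holds.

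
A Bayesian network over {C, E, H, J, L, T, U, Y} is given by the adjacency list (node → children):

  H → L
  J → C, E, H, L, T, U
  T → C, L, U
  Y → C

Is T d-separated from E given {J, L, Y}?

Enumerating the 5 paths from T to E and testing each for blocking by {J, L, Y}:
Path 1: T → L ← J → E
  J is a fork here and J is conditioned on, so the path is blocked at J.
Path 2: T → L ← H ← J → E
  J is a fork here and J is conditioned on, so the path is blocked at J.
Path 3: T → U ← J → E
  U is a collider here and neither U nor any of its descendants is conditioned on, so the collider stays closed — the path is blocked at U.
Path 4: T ← J → E
  J is a fork here and J is conditioned on, so the path is blocked at J.
Path 5: T → C ← J → E
  C is a collider here and neither C nor any of its descendants is conditioned on, so the collider stays closed — the path is blocked at C.
All paths are blocked; T ⊥ E | {J, L, Y} holds.

Yes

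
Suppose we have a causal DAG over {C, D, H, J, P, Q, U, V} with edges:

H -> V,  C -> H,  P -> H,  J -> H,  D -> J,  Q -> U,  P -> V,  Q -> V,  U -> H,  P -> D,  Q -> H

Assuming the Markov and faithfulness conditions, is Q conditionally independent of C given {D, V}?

No

5 paths connect Q and C; each must be blocked for d-separation to hold:
Path 1: Q → V ← P → D → J → H ← C
  D is a chain here and D is conditioned on, so the path is blocked at D.
Path 2: Q → V ← P → H ← C
  V is a collider and V is conditioned on, which opens it; P is a fork and P is not conditioned on; H is a collider and its descendant V is conditioned on, which opens it — no node blocks this path, so it is active.
Path 3: Q → V ← H ← C
  V is a collider and V is conditioned on, which opens it; H is a chain and H is not conditioned on — no node blocks this path, so it is active.
Path 4: Q → U → H ← C
  U is a chain and U is not conditioned on; H is a collider and its descendant V is conditioned on, which opens it — no node blocks this path, so it is active.
Path 5: Q → H ← C
  H is a collider and its descendant V is conditioned on, which opens it — no node blocks this path, so it is active.
At least one path is unblocked, so d-separation fails.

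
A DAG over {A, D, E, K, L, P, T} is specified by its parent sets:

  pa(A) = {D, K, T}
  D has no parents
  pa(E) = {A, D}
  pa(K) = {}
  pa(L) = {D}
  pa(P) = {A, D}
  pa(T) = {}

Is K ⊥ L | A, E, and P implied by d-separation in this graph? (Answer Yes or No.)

No — K and L are not d-separated given {A, E, P}.

Enumerating the 3 paths from K to L and testing each for blocking by {A, E, P}:
  1. K → A → P ← D → L — A:chain[blocks]; P:collider[open]; D:fork[open] ⇒ blocked
  2. K → A ← D → L — A:collider[open]; D:fork[open] ⇒ active
  3. K → A → E ← D → L — A:chain[blocks]; E:collider[open]; D:fork[open] ⇒ blocked
At least one path is unblocked, so d-separation fails.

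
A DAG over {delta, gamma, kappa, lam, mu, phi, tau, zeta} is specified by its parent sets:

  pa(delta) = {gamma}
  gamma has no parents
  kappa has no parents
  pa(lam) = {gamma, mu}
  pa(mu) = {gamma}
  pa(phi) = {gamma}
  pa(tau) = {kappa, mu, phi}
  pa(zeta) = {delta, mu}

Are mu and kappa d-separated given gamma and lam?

We examine all 4 paths between mu and kappa:
Path 1: mu → tau ← kappa
  tau is a collider here and neither tau nor any of its descendants is conditioned on, so the collider stays closed — the path is blocked at tau.
Path 2: mu ← gamma → phi → tau ← kappa
  gamma is a fork here and gamma is conditioned on, so the path is blocked at gamma.
Path 3: mu → lam ← gamma → phi → tau ← kappa
  gamma is a fork here and gamma is conditioned on, so the path is blocked at gamma.
Path 4: mu → zeta ← delta ← gamma → phi → tau ← kappa
  zeta is a collider here and neither zeta nor any of its descendants is conditioned on, so the collider stays closed — the path is blocked at zeta.
Since every path is blocked, d-separation holds.

Yes — mu and kappa are d-separated given {gamma, lam}.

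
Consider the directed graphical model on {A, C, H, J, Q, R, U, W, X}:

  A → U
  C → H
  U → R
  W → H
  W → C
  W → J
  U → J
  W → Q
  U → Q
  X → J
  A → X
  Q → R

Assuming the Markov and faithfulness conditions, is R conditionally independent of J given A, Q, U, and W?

Enumerating the 6 paths from R to J and testing each for blocking by {A, Q, U, W}:
Path 1: R ← Q ← U ← A → X → J
  Q is a chain here and Q is conditioned on, so the path is blocked at Q.
Path 2: R ← Q ← U → J
  Q is a chain here and Q is conditioned on, so the path is blocked at Q.
Path 3: R ← Q ← W → J
  Q is a chain here and Q is conditioned on, so the path is blocked at Q.
Path 4: R ← U → Q ← W → J
  U is a fork here and U is conditioned on, so the path is blocked at U.
Path 5: R ← U ← A → X → J
  U is a chain here and U is conditioned on, so the path is blocked at U.
Path 6: R ← U → J
  U is a fork here and U is conditioned on, so the path is blocked at U.
Every path is blocked, so R and J are d-separated given {A, Q, U, W}.

Yes — R and J are d-separated given {A, Q, U, W}.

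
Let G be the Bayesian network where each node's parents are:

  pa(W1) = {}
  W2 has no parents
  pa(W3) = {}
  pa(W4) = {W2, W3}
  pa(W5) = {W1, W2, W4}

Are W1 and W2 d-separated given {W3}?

We examine all 2 paths between W1 and W2:
Path 1: W1 → W5 ← W2
  W5 is a collider here and neither W5 nor any of its descendants is conditioned on, so the collider stays closed — the path is blocked at W5.
Path 2: W1 → W5 ← W4 ← W2
  W5 is a collider here and neither W5 nor any of its descendants is conditioned on, so the collider stays closed — the path is blocked at W5.
All paths are blocked; W1 ⊥ W2 | {W3} holds.

Yes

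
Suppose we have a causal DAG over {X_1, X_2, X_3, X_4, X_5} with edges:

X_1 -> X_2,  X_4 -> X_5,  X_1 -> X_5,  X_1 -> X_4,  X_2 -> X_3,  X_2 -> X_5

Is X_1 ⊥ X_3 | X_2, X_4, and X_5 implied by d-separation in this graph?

There are 3 undirected paths between X_1 and X_3; checking each against the conditioning set {X_2, X_4, X_5}:
Path 1: X_1 → X_4 → X_5 ← X_2 → X_3
  X_4 is a chain here and X_4 is conditioned on, so the path is blocked at X_4.
Path 2: X_1 → X_2 → X_3
  X_2 is a chain here and X_2 is conditioned on, so the path is blocked at X_2.
Path 3: X_1 → X_5 ← X_2 → X_3
  X_2 is a fork here and X_2 is conditioned on, so the path is blocked at X_2.
All paths are blocked; X_1 ⊥ X_3 | {X_2, X_4, X_5} holds.

Yes — X_1 and X_3 are d-separated given {X_2, X_4, X_5}.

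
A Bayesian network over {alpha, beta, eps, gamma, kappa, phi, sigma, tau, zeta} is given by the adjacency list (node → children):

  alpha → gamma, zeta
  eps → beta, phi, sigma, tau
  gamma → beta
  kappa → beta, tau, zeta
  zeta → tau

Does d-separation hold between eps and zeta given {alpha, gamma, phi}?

We examine all 6 paths between eps and zeta:
Path 1: eps → beta ← gamma ← alpha → zeta
  beta is a collider here and neither beta nor any of its descendants is conditioned on, so the collider stays closed — the path is blocked at beta.
Path 2: eps → beta ← kappa → zeta
  beta is a collider here and neither beta nor any of its descendants is conditioned on, so the collider stays closed — the path is blocked at beta.
Path 3: eps → beta ← kappa → tau ← zeta
  beta is a collider here and neither beta nor any of its descendants is conditioned on, so the collider stays closed — the path is blocked at beta.
Path 4: eps → tau ← kappa → zeta
  tau is a collider here and neither tau nor any of its descendants is conditioned on, so the collider stays closed — the path is blocked at tau.
Path 5: eps → tau ← kappa → beta ← gamma ← alpha → zeta
  tau is a collider here and neither tau nor any of its descendants is conditioned on, so the collider stays closed — the path is blocked at tau.
Path 6: eps → tau ← zeta
  tau is a collider here and neither tau nor any of its descendants is conditioned on, so the collider stays closed — the path is blocked at tau.
All paths are blocked; eps ⊥ zeta | {alpha, gamma, phi} holds.

Yes — eps and zeta are d-separated given {alpha, gamma, phi}.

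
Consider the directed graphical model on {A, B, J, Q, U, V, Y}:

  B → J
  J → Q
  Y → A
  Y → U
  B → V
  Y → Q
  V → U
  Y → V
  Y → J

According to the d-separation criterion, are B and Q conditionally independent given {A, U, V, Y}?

6 paths connect B and Q; each must be blocked for d-separation to hold:
Path 1: B → V → U ← Y → Q
  V is a chain here and V is conditioned on, so the path is blocked at V.
Path 2: B → V → U ← Y → J → Q
  V is a chain here and V is conditioned on, so the path is blocked at V.
Path 3: B → V ← Y → Q
  Y is a fork here and Y is conditioned on, so the path is blocked at Y.
Path 4: B → V ← Y → J → Q
  Y is a fork here and Y is conditioned on, so the path is blocked at Y.
Path 5: B → J → Q
  J is a chain and J is not conditioned on — no node blocks this path, so it is active.
Path 6: B → J ← Y → Q
  J is a collider here and neither J nor any of its descendants is conditioned on, so the collider stays closed — the path is blocked at J.
Because an active path exists, B and Q are not d-separated.

No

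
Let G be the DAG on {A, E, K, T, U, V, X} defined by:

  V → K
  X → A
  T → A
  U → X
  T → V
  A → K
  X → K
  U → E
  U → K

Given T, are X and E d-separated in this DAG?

No

Enumerating the 4 paths from X to E and testing each for blocking by {T}:
Path 1: X → K ← U → E
  K is a collider here and neither K nor any of its descendants is conditioned on, so the collider stays closed — the path is blocked at K.
Path 2: X ← U → E
  U is a fork and U is not conditioned on — no node blocks this path, so it is active.
Path 3: X → A → K ← U → E
  K is a collider here and neither K nor any of its descendants is conditioned on, so the collider stays closed — the path is blocked at K.
Path 4: X → A ← T → V → K ← U → E
  A is a collider here and neither A nor any of its descendants is conditioned on, so the collider stays closed — the path is blocked at A.
Because an active path exists, X and E are not d-separated.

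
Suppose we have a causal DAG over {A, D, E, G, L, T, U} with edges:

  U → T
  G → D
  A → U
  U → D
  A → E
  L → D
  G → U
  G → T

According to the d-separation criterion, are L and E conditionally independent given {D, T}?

No

There are 3 undirected paths between L and E; checking each against the conditioning set {D, T}:
Path 1: L → D ← U ← A → E
  D is a collider and D is conditioned on, which opens it; U is a chain and U is not conditioned on; A is a fork and A is not conditioned on — no node blocks this path, so it is active.
Path 2: L → D ← G → T ← U ← A → E
  D is a collider and D is conditioned on, which opens it; G is a fork and G is not conditioned on; T is a collider and T is conditioned on, which opens it; U is a chain and U is not conditioned on; A is a fork and A is not conditioned on — no node blocks this path, so it is active.
Path 3: L → D ← G → U ← A → E
  D is a collider and D is conditioned on, which opens it; G is a fork and G is not conditioned on; U is a collider and its descendant T is conditioned on, which opens it; A is a fork and A is not conditioned on — no node blocks this path, so it is active.
Since the path L → D ← U ← A → E is active, L and E are not d-separated given {D, T}.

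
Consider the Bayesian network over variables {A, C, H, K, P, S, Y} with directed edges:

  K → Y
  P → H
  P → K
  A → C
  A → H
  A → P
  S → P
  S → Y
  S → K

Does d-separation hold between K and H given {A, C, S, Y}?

We examine all 6 paths between K and H:
Path 1: K ← S → P ← A → H
  S is a fork here and S is conditioned on, so the path is blocked at S.
Path 2: K ← S → P → H
  S is a fork here and S is conditioned on, so the path is blocked at S.
Path 3: K ← P ← A → H
  A is a fork here and A is conditioned on, so the path is blocked at A.
Path 4: K ← P → H
  P is a fork and P is not conditioned on — no node blocks this path, so it is active.
Path 5: K → Y ← S → P ← A → H
  S is a fork here and S is conditioned on, so the path is blocked at S.
Path 6: K → Y ← S → P → H
  S is a fork here and S is conditioned on, so the path is blocked at S.
Since the path K ← P → H is active, K and H are not d-separated given {A, C, S, Y}.

No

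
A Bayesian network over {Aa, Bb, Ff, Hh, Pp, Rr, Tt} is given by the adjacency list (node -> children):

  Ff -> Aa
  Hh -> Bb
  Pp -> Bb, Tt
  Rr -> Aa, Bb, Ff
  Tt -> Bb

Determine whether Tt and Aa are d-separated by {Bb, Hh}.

No

We examine all 4 paths between Tt and Aa:
  1. Tt → Bb ← Rr → Aa — Bb:collider[open]; Rr:fork[open] ⇒ active
  2. Tt → Bb ← Rr → Ff → Aa — Bb:collider[open]; Rr:fork[open]; Ff:chain[open] ⇒ active
  3. Tt ← Pp → Bb ← Rr → Aa — Pp:fork[open]; Bb:collider[open]; Rr:fork[open] ⇒ active
  4. Tt ← Pp → Bb ← Rr → Ff → Aa — Pp:fork[open]; Bb:collider[open]; Rr:fork[open]; Ff:chain[open] ⇒ active
At least one path is unblocked, so d-separation fails.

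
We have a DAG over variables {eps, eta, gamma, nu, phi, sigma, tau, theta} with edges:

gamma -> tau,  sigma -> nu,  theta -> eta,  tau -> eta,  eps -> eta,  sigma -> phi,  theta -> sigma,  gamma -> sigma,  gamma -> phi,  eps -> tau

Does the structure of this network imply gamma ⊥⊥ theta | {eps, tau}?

Yes

We examine all 4 paths between gamma and theta:
Path 1: gamma → phi ← sigma ← theta
  phi is a collider here and neither phi nor any of its descendants is conditioned on, so the collider stays closed — the path is blocked at phi.
Path 2: gamma → sigma ← theta
  sigma is a collider here and neither sigma nor any of its descendants is conditioned on, so the collider stays closed — the path is blocked at sigma.
Path 3: gamma → tau → eta ← theta
  tau is a chain here and tau is conditioned on, so the path is blocked at tau.
Path 4: gamma → tau ← eps → eta ← theta
  eps is a fork here and eps is conditioned on, so the path is blocked at eps.
All paths are blocked; gamma ⊥ theta | {eps, tau} holds.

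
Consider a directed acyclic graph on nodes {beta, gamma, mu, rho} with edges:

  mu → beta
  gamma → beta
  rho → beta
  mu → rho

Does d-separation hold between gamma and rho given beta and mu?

No

Enumerating the 2 paths from gamma to rho and testing each for blocking by {beta, mu}:
  1. gamma → beta ← mu → rho — beta:collider[open]; mu:fork[blocks] ⇒ blocked
  2. gamma → beta ← rho — beta:collider[open] ⇒ active
At least one path is unblocked, so d-separation fails.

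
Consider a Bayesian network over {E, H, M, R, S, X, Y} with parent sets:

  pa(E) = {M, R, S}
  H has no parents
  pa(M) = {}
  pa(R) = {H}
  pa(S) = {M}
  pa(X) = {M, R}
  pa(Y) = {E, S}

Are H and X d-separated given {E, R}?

Yes — H and X are d-separated given {E, R}.

4 paths connect H and X; each must be blocked for d-separation to hold:
  1. H → R → E → Y ← S ← M → X — R:chain[blocks]; E:chain[blocks]; Y:collider[blocks]; S:chain[open]; M:fork[open] ⇒ blocked
  2. H → R → E ← M → X — R:chain[blocks]; E:collider[open]; M:fork[open] ⇒ blocked
  3. H → R → E ← S ← M → X — R:chain[blocks]; E:collider[open]; S:chain[open]; M:fork[open] ⇒ blocked
  4. H → R → X — R:chain[blocks] ⇒ blocked
All paths are blocked; H ⊥ X | {E, R} holds.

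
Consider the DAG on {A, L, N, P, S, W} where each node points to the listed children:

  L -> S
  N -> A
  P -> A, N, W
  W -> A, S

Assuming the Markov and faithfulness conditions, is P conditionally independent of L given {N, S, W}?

3 paths connect P and L; each must be blocked for d-separation to hold:
Path 1: P → A ← W → S ← L
  A is a collider here and neither A nor any of its descendants is conditioned on, so the collider stays closed — the path is blocked at A.
Path 2: P → N → A ← W → S ← L
  N is a chain here and N is conditioned on, so the path is blocked at N.
Path 3: P → W → S ← L
  W is a chain here and W is conditioned on, so the path is blocked at W.
Every path is blocked, so P and L are d-separated given {N, S, W}.

Yes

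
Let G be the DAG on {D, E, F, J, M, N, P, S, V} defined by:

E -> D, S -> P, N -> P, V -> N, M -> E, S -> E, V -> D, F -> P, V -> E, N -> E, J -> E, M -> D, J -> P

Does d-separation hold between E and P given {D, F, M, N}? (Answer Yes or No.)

No

Enumerating the 6 paths from E to P and testing each for blocking by {D, F, M, N}:
  1. E ← V → N → P — V:fork[open]; N:chain[blocks] ⇒ blocked
  2. E ← S → P — S:fork[open] ⇒ active
  3. E ← J → P — J:fork[open] ⇒ active
  4. E → D ← V → N → P — D:collider[open]; V:fork[open]; N:chain[blocks] ⇒ blocked
  5. E ← N → P — N:fork[blocks] ⇒ blocked
  6. E ← M → D ← V → N → P — M:fork[blocks]; D:collider[open]; V:fork[open]; N:chain[blocks] ⇒ blocked
Since the path E ← S → P is active, E and P are not d-separated given {D, F, M, N}.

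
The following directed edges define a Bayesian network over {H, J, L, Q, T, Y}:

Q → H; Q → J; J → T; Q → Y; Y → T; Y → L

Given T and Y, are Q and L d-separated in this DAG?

Yes — Q and L are d-separated given {T, Y}.

2 paths connect Q and L; each must be blocked for d-separation to hold:
Path 1: Q → Y → L
  Y is a chain here and Y is conditioned on, so the path is blocked at Y.
Path 2: Q → J → T ← Y → L
  Y is a fork here and Y is conditioned on, so the path is blocked at Y.
Since every path is blocked, d-separation holds.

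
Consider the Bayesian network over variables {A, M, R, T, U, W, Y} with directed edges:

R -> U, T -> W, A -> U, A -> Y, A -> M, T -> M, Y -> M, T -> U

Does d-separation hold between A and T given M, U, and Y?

No

We examine all 3 paths between A and T:
Path 1: A → M ← T
  M is a collider and M is conditioned on, which opens it — no node blocks this path, so it is active.
Path 2: A → Y → M ← T
  Y is a chain here and Y is conditioned on, so the path is blocked at Y.
Path 3: A → U ← T
  U is a collider and U is conditioned on, which opens it — no node blocks this path, so it is active.
Because an active path exists, A and T are not d-separated.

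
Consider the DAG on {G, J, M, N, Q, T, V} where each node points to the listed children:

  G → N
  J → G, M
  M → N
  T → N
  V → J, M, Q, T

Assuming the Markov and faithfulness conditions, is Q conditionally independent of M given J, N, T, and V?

Enumerating the 5 paths from Q to M and testing each for blocking by {J, N, T, V}:
Path 1: Q ← V → J → G → N ← M
  V is a fork here and V is conditioned on, so the path is blocked at V.
Path 2: Q ← V → J → M
  V is a fork here and V is conditioned on, so the path is blocked at V.
Path 3: Q ← V → T → N ← G ← J → M
  V is a fork here and V is conditioned on, so the path is blocked at V.
Path 4: Q ← V → T → N ← M
  V is a fork here and V is conditioned on, so the path is blocked at V.
Path 5: Q ← V → M
  V is a fork here and V is conditioned on, so the path is blocked at V.
Since every path is blocked, d-separation holds.

Yes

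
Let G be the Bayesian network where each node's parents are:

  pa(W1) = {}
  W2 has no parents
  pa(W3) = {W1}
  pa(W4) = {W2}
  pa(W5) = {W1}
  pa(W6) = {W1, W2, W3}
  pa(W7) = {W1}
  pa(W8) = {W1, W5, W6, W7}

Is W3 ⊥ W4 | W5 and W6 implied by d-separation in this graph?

We examine all 5 paths between W3 and W4:
Path 1: W3 → W6 ← W2 → W4
  W6 is a collider and W6 is conditioned on, which opens it; W2 is a fork and W2 is not conditioned on — no node blocks this path, so it is active.
Path 2: W3 ← W1 → W7 → W8 ← W6 ← W2 → W4
  W8 is a collider here and neither W8 nor any of its descendants is conditioned on, so the collider stays closed — the path is blocked at W8.
Path 3: W3 ← W1 → W6 ← W2 → W4
  W1 is a fork and W1 is not conditioned on; W6 is a collider and W6 is conditioned on, which opens it; W2 is a fork and W2 is not conditioned on — no node blocks this path, so it is active.
Path 4: W3 ← W1 → W8 ← W6 ← W2 → W4
  W8 is a collider here and neither W8 nor any of its descendants is conditioned on, so the collider stays closed — the path is blocked at W8.
Path 5: W3 ← W1 → W5 → W8 ← W6 ← W2 → W4
  W5 is a chain here and W5 is conditioned on, so the path is blocked at W5.
At least one path is unblocked, so d-separation fails.

No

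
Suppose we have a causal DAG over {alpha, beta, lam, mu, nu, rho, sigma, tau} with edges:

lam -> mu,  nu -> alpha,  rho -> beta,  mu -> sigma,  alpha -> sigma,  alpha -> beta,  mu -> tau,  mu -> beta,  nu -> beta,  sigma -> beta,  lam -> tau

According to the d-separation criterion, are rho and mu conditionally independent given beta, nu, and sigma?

Enumerating the 4 paths from rho to mu and testing each for blocking by {beta, nu, sigma}:
Path 1: rho → beta ← mu
  beta is a collider and beta is conditioned on, which opens it — no node blocks this path, so it is active.
Path 2: rho → beta ← alpha → sigma ← mu
  beta is a collider and beta is conditioned on, which opens it; alpha is a fork and alpha is not conditioned on; sigma is a collider and sigma is conditioned on, which opens it — no node blocks this path, so it is active.
Path 3: rho → beta ← nu → alpha → sigma ← mu
  nu is a fork here and nu is conditioned on, so the path is blocked at nu.
Path 4: rho → beta ← sigma ← mu
  sigma is a chain here and sigma is conditioned on, so the path is blocked at sigma.
Since the path rho → beta ← mu is active, rho and mu are not d-separated given {beta, nu, sigma}.

No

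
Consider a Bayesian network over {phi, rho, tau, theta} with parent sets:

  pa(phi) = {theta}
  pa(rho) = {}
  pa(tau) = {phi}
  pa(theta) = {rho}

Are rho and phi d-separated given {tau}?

Only one path connects rho and phi:
  1. rho → theta → phi — theta:chain[open] ⇒ active
At least one path is unblocked, so d-separation fails.

No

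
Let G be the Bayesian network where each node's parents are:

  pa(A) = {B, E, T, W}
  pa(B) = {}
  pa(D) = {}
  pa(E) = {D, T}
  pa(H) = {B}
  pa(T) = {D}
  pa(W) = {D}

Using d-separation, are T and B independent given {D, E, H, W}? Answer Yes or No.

Enumerating the 5 paths from T to B and testing each for blocking by {D, E, H, W}:
Path 1: T ← D → W → A ← B
  D is a fork here and D is conditioned on, so the path is blocked at D.
Path 2: T ← D → E → A ← B
  D is a fork here and D is conditioned on, so the path is blocked at D.
Path 3: T → A ← B
  A is a collider here and neither A nor any of its descendants is conditioned on, so the collider stays closed — the path is blocked at A.
Path 4: T → E ← D → W → A ← B
  D is a fork here and D is conditioned on, so the path is blocked at D.
Path 5: T → E → A ← B
  E is a chain here and E is conditioned on, so the path is blocked at E.
All paths are blocked; T ⊥ B | {D, E, H, W} holds.

Yes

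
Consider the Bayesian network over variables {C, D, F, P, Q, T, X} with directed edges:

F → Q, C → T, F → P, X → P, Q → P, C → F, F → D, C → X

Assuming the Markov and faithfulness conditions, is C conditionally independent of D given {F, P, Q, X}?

There are 3 undirected paths between C and D; checking each against the conditioning set {F, P, Q, X}:
Path 1: C → F → D
  F is a chain here and F is conditioned on, so the path is blocked at F.
Path 2: C → X → P ← F → D
  X is a chain here and X is conditioned on, so the path is blocked at X.
Path 3: C → X → P ← Q ← F → D
  X is a chain here and X is conditioned on, so the path is blocked at X.
Since every path is blocked, d-separation holds.

Yes — C and D are d-separated given {F, P, Q, X}.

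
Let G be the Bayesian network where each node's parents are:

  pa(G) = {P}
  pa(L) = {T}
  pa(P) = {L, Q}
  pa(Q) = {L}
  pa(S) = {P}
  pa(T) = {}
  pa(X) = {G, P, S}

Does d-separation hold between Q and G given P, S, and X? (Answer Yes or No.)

Yes — Q and G are d-separated given {P, S, X}.

Enumerating the 6 paths from Q to G and testing each for blocking by {P, S, X}:
  1. Q ← L → P → X ← G — L:fork[open]; P:chain[blocks]; X:collider[open] ⇒ blocked
  2. Q ← L → P → S → X ← G — L:fork[open]; P:chain[blocks]; S:chain[blocks]; X:collider[open] ⇒ blocked
  3. Q ← L → P → G — L:fork[open]; P:chain[blocks] ⇒ blocked
  4. Q → P → X ← G — P:chain[blocks]; X:collider[open] ⇒ blocked
  5. Q → P → S → X ← G — P:chain[blocks]; S:chain[blocks]; X:collider[open] ⇒ blocked
  6. Q → P → G — P:chain[blocks] ⇒ blocked
Every path is blocked, so Q and G are d-separated given {P, S, X}.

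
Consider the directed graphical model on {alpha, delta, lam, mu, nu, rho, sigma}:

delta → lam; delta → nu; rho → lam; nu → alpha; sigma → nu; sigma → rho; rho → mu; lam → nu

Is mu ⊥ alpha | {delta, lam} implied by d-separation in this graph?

No

We examine all 3 paths between mu and alpha:
Path 1: mu ← rho ← sigma → nu → alpha
  rho is a chain and rho is not conditioned on; sigma is a fork and sigma is not conditioned on; nu is a chain and nu is not conditioned on — no node blocks this path, so it is active.
Path 2: mu ← rho → lam ← delta → nu → alpha
  delta is a fork here and delta is conditioned on, so the path is blocked at delta.
Path 3: mu ← rho → lam → nu → alpha
  lam is a chain here and lam is conditioned on, so the path is blocked at lam.
Since the path mu ← rho ← sigma → nu → alpha is active, mu and alpha are not d-separated given {delta, lam}.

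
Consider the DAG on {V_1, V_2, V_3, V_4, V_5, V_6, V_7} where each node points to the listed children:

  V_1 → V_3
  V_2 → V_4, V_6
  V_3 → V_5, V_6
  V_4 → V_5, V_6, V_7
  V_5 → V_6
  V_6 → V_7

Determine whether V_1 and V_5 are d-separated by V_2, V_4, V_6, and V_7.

5 paths connect V_1 and V_5; each must be blocked for d-separation to hold:
  1. V_1 → V_3 → V_5 — V_3:chain[open] ⇒ active
  2. V_1 → V_3 → V_6 ← V_2 → V_4 → V_5 — V_3:chain[open]; V_6:collider[open]; V_2:fork[blocks]; V_4:chain[blocks] ⇒ blocked
  3. V_1 → V_3 → V_6 ← V_5 — V_3:chain[open]; V_6:collider[open] ⇒ active
  4. V_1 → V_3 → V_6 → V_7 ← V_4 → V_5 — V_3:chain[open]; V_6:chain[blocks]; V_7:collider[open]; V_4:fork[blocks] ⇒ blocked
  5. V_1 → V_3 → V_6 ← V_4 → V_5 — V_3:chain[open]; V_6:collider[open]; V_4:fork[blocks] ⇒ blocked
At least one path is unblocked, so d-separation fails.

No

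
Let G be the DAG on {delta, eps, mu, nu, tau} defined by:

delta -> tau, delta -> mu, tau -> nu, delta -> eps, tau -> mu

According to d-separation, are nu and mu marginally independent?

Enumerating the 2 paths from nu to mu and testing each for blocking by ∅:
Path 1: nu ← tau ← delta → mu
  tau is a chain and tau is not conditioned on; delta is a fork and delta is not conditioned on — no node blocks this path, so it is active.
Path 2: nu ← tau → mu
  tau is a fork and tau is not conditioned on — no node blocks this path, so it is active.
At least one path is unblocked, so d-separation fails.

No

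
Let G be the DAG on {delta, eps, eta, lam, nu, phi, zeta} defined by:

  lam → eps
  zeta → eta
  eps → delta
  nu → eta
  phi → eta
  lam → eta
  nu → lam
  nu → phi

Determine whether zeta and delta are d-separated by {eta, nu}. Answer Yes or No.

There are 3 undirected paths between zeta and delta; checking each against the conditioning set {eta, nu}:
Path 1: zeta → eta ← nu → lam → eps → delta
  nu is a fork here and nu is conditioned on, so the path is blocked at nu.
Path 2: zeta → eta ← phi ← nu → lam → eps → delta
  nu is a fork here and nu is conditioned on, so the path is blocked at nu.
Path 3: zeta → eta ← lam → eps → delta
  eta is a collider and eta is conditioned on, which opens it; lam is a fork and lam is not conditioned on; eps is a chain and eps is not conditioned on — no node blocks this path, so it is active.
At least one path is unblocked, so d-separation fails.

No — zeta and delta are not d-separated given {eta, nu}.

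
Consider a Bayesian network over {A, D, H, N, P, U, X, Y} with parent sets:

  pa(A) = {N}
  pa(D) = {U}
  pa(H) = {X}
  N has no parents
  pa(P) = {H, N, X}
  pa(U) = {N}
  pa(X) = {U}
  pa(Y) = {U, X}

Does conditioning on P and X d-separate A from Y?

There are 6 undirected paths between A and Y; checking each against the conditioning set {P, X}:
  1. A ← N → P ← X → Y — N:fork[open]; P:collider[open]; X:fork[blocks] ⇒ blocked
  2. A ← N → P ← X ← U → Y — N:fork[open]; P:collider[open]; X:chain[blocks]; U:fork[open] ⇒ blocked
  3. A ← N → P ← H ← X → Y — N:fork[open]; P:collider[open]; H:chain[open]; X:fork[blocks] ⇒ blocked
  4. A ← N → P ← H ← X ← U → Y — N:fork[open]; P:collider[open]; H:chain[open]; X:chain[blocks]; U:fork[open] ⇒ blocked
  5. A ← N → U → X → Y — N:fork[open]; U:chain[open]; X:chain[blocks] ⇒ blocked
  6. A ← N → U → Y — N:fork[open]; U:chain[open] ⇒ active
Since the path A ← N → U → Y is active, A and Y are not d-separated given {P, X}.

No — A and Y are not d-separated given {P, X}.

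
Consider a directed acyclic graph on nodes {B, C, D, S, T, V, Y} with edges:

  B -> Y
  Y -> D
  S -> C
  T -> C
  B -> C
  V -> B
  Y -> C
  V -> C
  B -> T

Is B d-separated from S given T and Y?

We examine all 4 paths between B and S:
Path 1: B → Y → C ← S
  Y is a chain here and Y is conditioned on, so the path is blocked at Y.
Path 2: B → T → C ← S
  T is a chain here and T is conditioned on, so the path is blocked at T.
Path 3: B ← V → C ← S
  C is a collider here and neither C nor any of its descendants is conditioned on, so the collider stays closed — the path is blocked at C.
Path 4: B → C ← S
  C is a collider here and neither C nor any of its descendants is conditioned on, so the collider stays closed — the path is blocked at C.
All paths are blocked; B ⊥ S | {T, Y} holds.

Yes — B and S are d-separated given {T, Y}.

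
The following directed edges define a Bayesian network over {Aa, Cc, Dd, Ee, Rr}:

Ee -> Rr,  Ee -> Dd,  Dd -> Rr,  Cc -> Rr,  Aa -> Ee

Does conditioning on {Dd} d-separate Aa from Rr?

There are 2 undirected paths between Aa and Rr; checking each against the conditioning set {Dd}:
  1. Aa → Ee → Rr — Ee:chain[open] ⇒ active
  2. Aa → Ee → Dd → Rr — Ee:chain[open]; Dd:chain[blocks] ⇒ blocked
At least one path is unblocked, so d-separation fails.

No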